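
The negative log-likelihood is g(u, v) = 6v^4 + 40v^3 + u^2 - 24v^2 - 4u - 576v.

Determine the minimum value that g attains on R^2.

-836

g(u,v) separates as P(u) + Q(v), so its minimum is min P + min Q.
P'(u) = 2u - 4 vanishes at u ∈ {2}; Q'(v) = 24(v - 2)(v + 3)(v + 4) vanishes at v ∈ {-4, -3, 2}.
Local minima of P (where P''>0): P(2)=-4. Local minima of Q: Q(-4)=896, Q(2)=-832.
So the global minimum of g is P(2) + Q(2) = -4 − 832 = -836, attained at (2, 2).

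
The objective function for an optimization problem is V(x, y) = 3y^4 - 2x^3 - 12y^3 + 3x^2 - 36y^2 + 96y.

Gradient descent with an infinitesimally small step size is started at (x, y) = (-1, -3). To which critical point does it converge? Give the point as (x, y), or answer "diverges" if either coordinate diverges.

(0, -2)

V is separable, so gradient descent decouples: x follows -∂V/∂x, y follows -∂V/∂y.
∂V/∂x = -6x(x - 1); at x=-1 this is -12, so x increases.
∂V/∂y = 12(y - 4)(y - 1)(y + 2); at y=-3 this is -336, so y increases.
x converges to its nearest critical value 0 (a local min of the x-part); y converges to -2. The iterate converges to (0, -2).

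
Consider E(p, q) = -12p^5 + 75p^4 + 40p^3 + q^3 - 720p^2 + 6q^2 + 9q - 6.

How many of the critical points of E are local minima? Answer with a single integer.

2

E separates as a function of p plus a function of q, so ∇E=0 decouples.
∂E/∂p = -60p(p - 4)(p - 3)(p + 2) = 0 at p ∈ {-2, 0, 3, 4}; ∂E/∂q = 3(q + 1)(q + 3) = 0 at q ∈ {-3, -1}.
The Hessian is diagonal: diag(E_pp, E_qq). Second derivatives: E_pp(-2)=3600, E_pp(0)=-1440, E_pp(3)=900, E_pp(4)=-1440; E_qq(-3)=-6, E_qq(-1)=6.
Local minima occur where both diagonal entries positive: (-2, -1), (3, -1). Count: 2.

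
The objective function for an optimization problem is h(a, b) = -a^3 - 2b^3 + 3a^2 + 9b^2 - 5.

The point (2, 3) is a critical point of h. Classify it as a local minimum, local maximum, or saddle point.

The mixed partial ∂²h/∂a∂b is 0, so the Hessian at any point is diag(h_aa, h_bb) = diag(6(-a + 1), 6(-2b + 3)).
At (2, 3): H = diag(-6, -18).
Both eigenvalues are negative, so H is negative definite: a local maximum.

local maximum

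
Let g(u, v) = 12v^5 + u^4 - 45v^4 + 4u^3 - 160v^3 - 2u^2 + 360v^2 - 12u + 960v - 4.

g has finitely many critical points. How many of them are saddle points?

6

g separates as a function of u plus a function of v, so ∇g=0 decouples.
∂g/∂u = 4(u - 1)(u + 1)(u + 3) = 0 at u ∈ {-3, -1, 1}; ∂g/∂v = 60(v - 4)(v - 2)(v + 1)(v + 2) = 0 at v ∈ {-2, -1, 2, 4}.
The Hessian is diagonal: diag(g_uu, g_vv). Second derivatives: g_uu(-3)=32, g_uu(-1)=-16, g_uu(1)=32; g_vv(-2)=-1440, g_vv(-1)=900, g_vv(2)=-1440, g_vv(4)=3600.
Saddle points occur where the two diagonal entries have opposite signs: (-3, -2), (-3, 2), (-1, -1), (-1, 4), (1, -2), (1, 2). Count: 6.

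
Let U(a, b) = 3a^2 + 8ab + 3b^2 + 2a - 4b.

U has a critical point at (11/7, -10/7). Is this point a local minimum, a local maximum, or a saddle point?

The Hessian of U is constant: H = [[6, 8], [8, 6]].
det(H) = 6·6 − 8² = -28.
Since det(H) < 0, H is indefinite and the critical point is a saddle point.

saddle point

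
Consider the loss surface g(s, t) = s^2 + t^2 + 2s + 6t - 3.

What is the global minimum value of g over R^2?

-13

g(s,t) separates as P(s) + Q(t) − 3, so its minimum is min P + min Q − 3.
P'(s) = 2s + 2 vanishes at s ∈ {-1}; Q'(t) = 2(t + 3) vanishes at t ∈ {-3}.
Local minima of P (where P''>0): P(-1)=-1. Local minima of Q: Q(-3)=-9.
So the global minimum of g is P(-1) + Q(-3) − 3 = -1 − 9 − 3 = -13, attained at (-1, -3).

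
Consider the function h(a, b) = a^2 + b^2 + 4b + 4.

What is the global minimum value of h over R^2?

0

h(a,b) separates as P(a) + Q(b) + 4, so its minimum is min P + min Q + 4.
P'(a) = 2a vanishes at a ∈ {0}; Q'(b) = 2b + 4 vanishes at b ∈ {-2}.
Local minima of P (where P''>0): P(0)=0. Local minima of Q: Q(-2)=-4.
So the global minimum of h is P(0) + Q(-2) + 4 = 0 − 4 + 4 = 0, attained at (0, -2).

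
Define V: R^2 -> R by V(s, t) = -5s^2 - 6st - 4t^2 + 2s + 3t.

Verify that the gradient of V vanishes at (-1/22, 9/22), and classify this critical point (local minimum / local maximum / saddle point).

∇V = (-10s - 6t + 2, -6s - 8t + 3); substituting (-1/22, 9/22) gives ∇V = (0, 0), so (-1/22, 9/22) is indeed a critical point.
The Hessian of V is constant: H = [[-10, -6], [-6, -8]].
det(H) = (-10)·(-8) − (-6)² = 44.
det(H) > 0 and tr(H) = -18 < 0, so H is negative definite and the point is a local maximum.

local maximum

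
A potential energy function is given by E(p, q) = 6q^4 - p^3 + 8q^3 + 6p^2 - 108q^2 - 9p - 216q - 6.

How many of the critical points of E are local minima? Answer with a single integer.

E separates as a function of p plus a function of q, so ∇E=0 decouples.
∂E/∂p = -3(p - 3)(p - 1) = 0 at p ∈ {1, 3}; ∂E/∂q = 24(q - 3)(q + 1)(q + 3) = 0 at q ∈ {-3, -1, 3}.
The Hessian is diagonal: diag(E_pp, E_qq). Second derivatives: E_pp(1)=6, E_pp(3)=-6; E_qq(-3)=288, E_qq(-1)=-192, E_qq(3)=576.
Local minima occur where both diagonal entries positive: (1, -3), (1, 3). Count: 2.

2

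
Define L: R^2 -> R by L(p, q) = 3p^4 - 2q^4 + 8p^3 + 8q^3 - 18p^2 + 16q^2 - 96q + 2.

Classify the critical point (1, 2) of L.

The mixed partial ∂²L/∂p∂q is 0, so the Hessian at any point is diag(L_pp, L_qq) = diag(12(3p^2 + 4p - 3), 8(-3q^2 + 6q + 4)).
At (1, 2): H = diag(48, 32).
Both eigenvalues are positive, so H is positive definite: a local minimum.

local minimum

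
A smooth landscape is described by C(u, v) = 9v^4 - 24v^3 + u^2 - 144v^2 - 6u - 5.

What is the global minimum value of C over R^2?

-1550

C(u,v) separates as P(u) + Q(v) − 5, so its minimum is min P + min Q − 5.
P'(u) = 2u - 6 vanishes at u ∈ {3}; Q'(v) = 36v(v - 4)(v + 2) vanishes at v ∈ {-2, 0, 4}.
Local minima of P (where P''>0): P(3)=-9. Local minima of Q: Q(-2)=-240, Q(4)=-1536.
So the global minimum of C is P(3) + Q(4) − 5 = -9 − 1536 − 5 = -1550, attained at (3, 4).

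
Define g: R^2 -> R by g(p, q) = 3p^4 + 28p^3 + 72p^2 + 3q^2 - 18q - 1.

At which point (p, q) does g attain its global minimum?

g(p,q) separates as A(p) + B(q) − 1, so its minimum is min A + min B − 1.
A'(p) = 12p(p + 3)(p + 4) vanishes at p ∈ {-4, -3, 0}; B'(q) = 6q - 18 vanishes at q ∈ {3}.
Local minima of A (where A''>0): A(-4)=128, A(0)=0. Local minima of B: B(3)=-27.
So the global minimum of g is A(0) + B(3) − 1 = 0 − 27 − 1 = -28, attained at (0, 3).

(0, 3)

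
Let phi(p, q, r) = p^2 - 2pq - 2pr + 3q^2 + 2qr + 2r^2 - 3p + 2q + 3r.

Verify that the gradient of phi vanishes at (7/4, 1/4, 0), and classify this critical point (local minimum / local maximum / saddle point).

∇phi = (2p - 2q - 2r - 3, -2p + 6q + 2r + 2, -2p + 2q + 4r + 3); substituting (7/4, 1/4, 0) gives ∇phi = (0, 0, 0), so (7/4, 1/4, 0) is indeed a critical point.
The Hessian is constant: H = [[2, -2, -2], [-2, 6, 2], [-2, 2, 4]].
Leading principal minors: Δ₁ = 2, Δ₂ = 8, Δ₃ = 16.
All leading minors are positive, so H is positive definite: a local minimum.

local minimum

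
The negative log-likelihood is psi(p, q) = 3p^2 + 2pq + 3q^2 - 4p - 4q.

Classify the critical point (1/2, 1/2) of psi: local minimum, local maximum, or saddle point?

local minimum

The Hessian of psi is constant: H = [[6, 2], [2, 6]].
det(H) = 6·6 − 2² = 32.
det(H) > 0 and tr(H) = 12 > 0, so H is positive definite and the point is a local minimum.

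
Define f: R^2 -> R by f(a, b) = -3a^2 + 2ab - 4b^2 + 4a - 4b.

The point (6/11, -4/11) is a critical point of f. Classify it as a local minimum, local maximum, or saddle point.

local maximum

The Hessian of f is constant: H = [[-6, 2], [2, -8]].
det(H) = (-6)·(-8) − 2² = 44.
det(H) > 0 and tr(H) = -14 < 0, so H is negative definite and the point is a local maximum.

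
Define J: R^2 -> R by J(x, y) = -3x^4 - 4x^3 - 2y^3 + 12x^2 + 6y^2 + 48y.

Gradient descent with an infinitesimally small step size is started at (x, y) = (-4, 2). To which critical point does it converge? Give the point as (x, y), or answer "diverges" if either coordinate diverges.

J is separable, so gradient descent decouples: x follows -∂J/∂x, y follows -∂J/∂y.
∂J/∂x = -12x(x - 1)(x + 2); at x=-4 this is 480, so x decreases.
∂J/∂y = -6(y - 4)(y + 2); at y=2 this is 48, so y decreases.
The x-coordinate has no critical point in that direction and runs off to infinity.

diverges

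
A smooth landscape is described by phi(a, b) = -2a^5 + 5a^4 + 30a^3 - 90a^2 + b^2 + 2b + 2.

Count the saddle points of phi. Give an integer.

phi separates as a function of a plus a function of b, so ∇phi=0 decouples.
∂phi/∂a = -10a(a - 3)(a - 2)(a + 3) = 0 at a ∈ {-3, 0, 2, 3}; ∂phi/∂b = 2(b + 1) = 0 at b ∈ {-1}.
The Hessian is diagonal: diag(phi_aa, phi_bb). Second derivatives: phi_aa(-3)=900, phi_aa(0)=-180, phi_aa(2)=100, phi_aa(3)=-180; phi_bb(-1)=2.
Saddle points occur where the two diagonal entries have opposite signs: (0, -1), (3, -1). Count: 2.

2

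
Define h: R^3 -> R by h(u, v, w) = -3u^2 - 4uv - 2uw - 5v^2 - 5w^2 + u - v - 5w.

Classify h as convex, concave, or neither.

concave

h is quadratic, so its Hessian is the constant matrix H = [[-6, -4, -2], [-4, -10, 0], [-2, 0, -10]].
Leading principal minors: -6, 44, -400.
Signs alternate −, +, − ⇒ H ≺ 0 ⇒ concave.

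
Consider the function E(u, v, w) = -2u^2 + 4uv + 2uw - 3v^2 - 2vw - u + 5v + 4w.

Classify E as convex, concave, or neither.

E is quadratic, so its Hessian is the constant matrix H = [[-4, 4, 2], [4, -6, -2], [2, -2, 0]].
Leading principal minors: -4, 8, 8.
Neither pattern holds ⇒ H is indefinite ⇒ neither convex nor concave.

neither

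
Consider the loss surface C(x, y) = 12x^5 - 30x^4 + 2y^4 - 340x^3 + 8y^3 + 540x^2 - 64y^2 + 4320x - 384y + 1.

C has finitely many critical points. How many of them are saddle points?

C separates as a function of x plus a function of y, so ∇C=0 decouples.
∂C/∂x = 60(x - 4)(x - 3)(x + 2)(x + 3) = 0 at x ∈ {-3, -2, 3, 4}; ∂C/∂y = 8(y - 4)(y + 3)(y + 4) = 0 at y ∈ {-4, -3, 4}.
The Hessian is diagonal: diag(C_xx, C_yy). Second derivatives: C_xx(-3)=-2520, C_xx(-2)=1800, C_xx(3)=-1800, C_xx(4)=2520; C_yy(-4)=64, C_yy(-3)=-56, C_yy(4)=448.
Saddle points occur where the two diagonal entries have opposite signs: (-3, -4), (-3, 4), (-2, -3), (3, -4), (3, 4), (4, -3). Count: 6.

6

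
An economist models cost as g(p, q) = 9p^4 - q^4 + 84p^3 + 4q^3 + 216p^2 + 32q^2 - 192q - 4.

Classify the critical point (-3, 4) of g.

The mixed partial ∂²g/∂p∂q is 0, so the Hessian at any point is diag(g_pp, g_qq) = diag(36(3p^2 + 14p + 12), 4(-3q^2 + 6q + 16)).
At (-3, 4): H = diag(-108, -32).
Both eigenvalues are negative, so H is negative definite: a local maximum.

local maximum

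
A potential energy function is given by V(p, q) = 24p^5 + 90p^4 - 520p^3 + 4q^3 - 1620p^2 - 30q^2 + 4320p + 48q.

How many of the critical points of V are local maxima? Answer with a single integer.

V separates as a function of p plus a function of q, so ∇V=0 decouples.
∂V/∂p = 120(p - 3)(p - 1)(p + 3)(p + 4) = 0 at p ∈ {-4, -3, 1, 3}; ∂V/∂q = 12(q - 4)(q - 1) = 0 at q ∈ {1, 4}.
The Hessian is diagonal: diag(V_pp, V_qq). Second derivatives: V_pp(-4)=-4200, V_pp(-3)=2880, V_pp(1)=-4800, V_pp(3)=10080; V_qq(1)=-36, V_qq(4)=36.
Local maxima occur where both diagonal entries negative: (-4, 1), (1, 1). Count: 2.

2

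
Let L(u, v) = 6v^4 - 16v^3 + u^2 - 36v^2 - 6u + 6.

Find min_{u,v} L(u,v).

-273

L(u,v) separates as P(u) + Q(v) + 6, so its minimum is min P + min Q + 6.
P'(u) = 2u - 6 vanishes at u ∈ {3}; Q'(v) = 24v(v - 3)(v + 1) vanishes at v ∈ {-1, 0, 3}.
Local minima of P (where P''>0): P(3)=-9. Local minima of Q: Q(-1)=-14, Q(3)=-270.
So the global minimum of L is P(3) + Q(3) + 6 = -9 − 270 + 6 = -273, attained at (3, 3).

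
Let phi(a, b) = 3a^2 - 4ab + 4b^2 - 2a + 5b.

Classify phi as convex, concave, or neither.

phi is quadratic, so its Hessian is the constant matrix H = [[6, -4], [-4, 8]].
det(H) = 32, tr(H) = 14.
det(H) > 0 and tr(H) > 0, so H is positive definite everywhere: convex.

convex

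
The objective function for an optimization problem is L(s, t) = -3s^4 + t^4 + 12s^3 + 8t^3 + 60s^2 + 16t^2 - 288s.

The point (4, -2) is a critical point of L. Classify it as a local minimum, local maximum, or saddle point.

The mixed partial ∂²L/∂s∂t is 0, so the Hessian at any point is diag(L_ss, L_tt) = diag(12(-3s^2 + 6s + 10), 4(3t^2 + 12t + 8)).
At (4, -2): H = diag(-168, -16).
Both eigenvalues are negative, so H is negative definite: a local maximum.

local maximum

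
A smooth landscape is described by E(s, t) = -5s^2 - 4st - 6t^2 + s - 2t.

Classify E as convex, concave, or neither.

E is quadratic, so its Hessian is the constant matrix H = [[-10, -4], [-4, -12]].
det(H) = 104, tr(H) = -22.
det(H) > 0 and tr(H) < 0, so H is negative definite everywhere: concave.

concave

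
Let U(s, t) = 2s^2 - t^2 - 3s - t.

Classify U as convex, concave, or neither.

neither

U is quadratic, so its Hessian is the constant matrix H = [[4, 0], [0, -2]].
det(H) = -8, tr(H) = 2.
det(H) < 0, so H is indefinite: neither convex nor concave.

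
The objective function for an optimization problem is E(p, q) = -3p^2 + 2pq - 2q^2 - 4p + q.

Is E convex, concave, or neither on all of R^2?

E is quadratic, so its Hessian is the constant matrix H = [[-6, 2], [2, -4]].
det(H) = 20, tr(H) = -10.
det(H) > 0 and tr(H) < 0, so H is negative definite everywhere: concave.

concave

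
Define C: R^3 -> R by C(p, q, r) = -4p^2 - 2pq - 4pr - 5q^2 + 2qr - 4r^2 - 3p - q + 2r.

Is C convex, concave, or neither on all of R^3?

concave

C is quadratic, so its Hessian is the constant matrix H = [[-8, -2, -4], [-2, -10, 2], [-4, 2, -8]].
Leading principal minors: -8, 76, -384.
Signs alternate −, +, − ⇒ H ≺ 0 ⇒ concave.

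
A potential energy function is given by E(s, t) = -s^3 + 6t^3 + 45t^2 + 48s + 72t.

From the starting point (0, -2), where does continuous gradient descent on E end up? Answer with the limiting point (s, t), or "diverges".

E is separable, so gradient descent decouples: s follows -∂E/∂s, t follows -∂E/∂t.
∂E/∂s = -3(s - 4)(s + 4); at s=0 this is 48, so s decreases.
∂E/∂t = 18(t + 1)(t + 4); at t=-2 this is -36, so t increases.
s converges to its nearest critical value -4 (a local min of the s-part); t converges to -1. The iterate converges to (-4, -1).

(-4, -1)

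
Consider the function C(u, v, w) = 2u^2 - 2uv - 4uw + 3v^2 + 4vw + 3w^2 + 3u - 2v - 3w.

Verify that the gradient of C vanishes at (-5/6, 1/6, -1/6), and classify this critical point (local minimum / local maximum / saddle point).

local minimum

∇C = (4u - 2v - 4w + 3, -2u + 6v + 4w - 2, -4u + 4v + 6w - 3); substituting (-5/6, 1/6, -1/6) gives ∇C = (0, 0, 0), so (-5/6, 1/6, -1/6) is indeed a critical point.
The Hessian is constant: H = [[4, -2, -4], [-2, 6, 4], [-4, 4, 6]].
Leading principal minors: Δ₁ = 4, Δ₂ = 20, Δ₃ = 24.
All leading minors are positive, so H is positive definite: a local minimum.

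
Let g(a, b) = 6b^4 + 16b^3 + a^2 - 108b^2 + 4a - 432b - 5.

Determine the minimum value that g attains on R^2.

-1359

g(a,b) separates as P(a) + Q(b) − 5, so its minimum is min P + min Q − 5.
P'(a) = 2a + 4 vanishes at a ∈ {-2}; Q'(b) = 24(b - 3)(b + 2)(b + 3) vanishes at b ∈ {-3, -2, 3}.
Local minima of P (where P''>0): P(-2)=-4. Local minima of Q: Q(-3)=378, Q(3)=-1350.
So the global minimum of g is P(-2) + Q(3) − 5 = -4 − 1350 − 5 = -1359, attained at (-2, 3).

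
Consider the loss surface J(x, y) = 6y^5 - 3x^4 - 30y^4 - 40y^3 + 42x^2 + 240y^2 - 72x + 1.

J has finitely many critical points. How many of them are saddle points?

J separates as a function of x plus a function of y, so ∇J=0 decouples.
∂J/∂x = -12(x - 2)(x - 1)(x + 3) = 0 at x ∈ {-3, 1, 2}; ∂J/∂y = 30y(y - 4)(y - 2)(y + 2) = 0 at y ∈ {-2, 0, 2, 4}.
The Hessian is diagonal: diag(J_xx, J_yy). Second derivatives: J_xx(-3)=-240, J_xx(1)=48, J_xx(2)=-60; J_yy(-2)=-1440, J_yy(0)=480, J_yy(2)=-480, J_yy(4)=1440.
Saddle points occur where the two diagonal entries have opposite signs: (-3, 0), (-3, 4), (1, -2), (1, 2), (2, 0), (2, 4). Count: 6.

6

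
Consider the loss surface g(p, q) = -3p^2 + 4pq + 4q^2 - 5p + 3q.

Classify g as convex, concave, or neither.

g is quadratic, so its Hessian is the constant matrix H = [[-6, 4], [4, 8]].
det(H) = -64, tr(H) = 2.
det(H) < 0, so H is indefinite: neither convex nor concave.

neither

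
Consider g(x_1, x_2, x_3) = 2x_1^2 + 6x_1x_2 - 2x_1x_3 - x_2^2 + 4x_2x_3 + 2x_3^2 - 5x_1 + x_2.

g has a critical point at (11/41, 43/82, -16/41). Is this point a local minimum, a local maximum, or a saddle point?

saddle point

The Hessian is constant: H = [[4, 6, -2], [6, -2, 4], [-2, 4, 4]].
Leading principal minors: Δ₁ = 4, Δ₂ = -44, Δ₃ = -328.
The minors fit neither the all-positive nor the alternating-sign pattern, so H is indefinite: a saddle point.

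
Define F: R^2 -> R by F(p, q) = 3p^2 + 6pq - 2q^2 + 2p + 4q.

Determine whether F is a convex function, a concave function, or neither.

F is quadratic, so its Hessian is the constant matrix H = [[6, 6], [6, -4]].
det(H) = -60, tr(H) = 2.
det(H) < 0, so H is indefinite: neither convex nor concave.

neither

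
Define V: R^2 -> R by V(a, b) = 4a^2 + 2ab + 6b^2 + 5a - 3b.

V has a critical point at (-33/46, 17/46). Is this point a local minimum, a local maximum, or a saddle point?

The Hessian of V is constant: H = [[8, 2], [2, 12]].
det(H) = 8·12 − 2² = 92.
det(H) > 0 and tr(H) = 20 > 0, so H is positive definite and the point is a local minimum.

local minimum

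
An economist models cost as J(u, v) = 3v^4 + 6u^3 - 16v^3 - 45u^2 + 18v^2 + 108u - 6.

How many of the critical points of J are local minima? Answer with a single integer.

2

J separates as a function of u plus a function of v, so ∇J=0 decouples.
∂J/∂u = 18(u - 3)(u - 2) = 0 at u ∈ {2, 3}; ∂J/∂v = 12v(v - 3)(v - 1) = 0 at v ∈ {0, 1, 3}.
The Hessian is diagonal: diag(J_uu, J_vv). Second derivatives: J_uu(2)=-18, J_uu(3)=18; J_vv(0)=36, J_vv(1)=-24, J_vv(3)=72.
Local minima occur where both diagonal entries positive: (3, 0), (3, 3). Count: 2.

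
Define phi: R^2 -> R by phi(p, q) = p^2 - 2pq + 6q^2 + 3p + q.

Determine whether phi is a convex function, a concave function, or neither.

phi is quadratic, so its Hessian is the constant matrix H = [[2, -2], [-2, 12]].
det(H) = 20, tr(H) = 14.
det(H) > 0 and tr(H) > 0, so H is positive definite everywhere: convex.

convex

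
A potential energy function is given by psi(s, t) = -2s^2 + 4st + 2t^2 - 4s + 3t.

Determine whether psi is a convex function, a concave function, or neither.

psi is quadratic, so its Hessian is the constant matrix H = [[-4, 4], [4, 4]].
det(H) = -32, tr(H) = 0.
det(H) < 0, so H is indefinite: neither convex nor concave.

neither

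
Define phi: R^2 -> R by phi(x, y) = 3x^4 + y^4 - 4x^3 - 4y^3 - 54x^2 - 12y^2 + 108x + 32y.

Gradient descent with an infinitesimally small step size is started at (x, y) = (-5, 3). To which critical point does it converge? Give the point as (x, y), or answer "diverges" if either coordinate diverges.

(-3, 4)

phi is separable, so gradient descent decouples: x follows -∂phi/∂x, y follows -∂phi/∂y.
∂phi/∂x = 12(x - 3)(x - 1)(x + 3); at x=-5 this is -1152, so x increases.
∂phi/∂y = 4(y - 4)(y - 1)(y + 2); at y=3 this is -40, so y increases.
x converges to its nearest critical value -3 (a local min of the x-part); y converges to 4. The iterate converges to (-3, 4).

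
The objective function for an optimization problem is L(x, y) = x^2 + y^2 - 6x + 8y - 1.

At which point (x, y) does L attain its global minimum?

(3, -4)

L(x,y) separates as P(x) + Q(y) − 1, so its minimum is min P + min Q − 1.
P'(x) = 2x - 6 vanishes at x ∈ {3}; Q'(y) = 2y + 8 vanishes at y ∈ {-4}.
Local minima of P (where P''>0): P(3)=-9. Local minima of Q: Q(-4)=-16.
So the global minimum of L is P(3) + Q(-4) − 1 = -9 − 16 − 1 = -26, attained at (3, -4).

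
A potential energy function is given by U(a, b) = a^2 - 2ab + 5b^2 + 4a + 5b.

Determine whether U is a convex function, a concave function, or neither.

U is quadratic, so its Hessian is the constant matrix H = [[2, -2], [-2, 10]].
det(H) = 16, tr(H) = 12.
det(H) > 0 and tr(H) > 0, so H is positive definite everywhere: convex.

convex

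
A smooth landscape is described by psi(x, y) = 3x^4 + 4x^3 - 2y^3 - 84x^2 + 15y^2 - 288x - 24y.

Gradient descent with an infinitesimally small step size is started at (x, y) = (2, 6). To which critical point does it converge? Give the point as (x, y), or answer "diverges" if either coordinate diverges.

diverges

psi is separable, so gradient descent decouples: x follows -∂psi/∂x, y follows -∂psi/∂y.
∂psi/∂x = 12(x - 4)(x + 2)(x + 3); at x=2 this is -480, so x increases.
∂psi/∂y = -6(y - 4)(y - 1); at y=6 this is -60, so y increases.
The y-coordinate has no critical point in that direction and runs off to infinity.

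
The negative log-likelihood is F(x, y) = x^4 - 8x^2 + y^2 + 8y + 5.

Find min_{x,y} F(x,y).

F(x,y) separates as P(x) + Q(y) + 5, so its minimum is min P + min Q + 5.
P'(x) = 4x(x - 2)(x + 2) vanishes at x ∈ {-2, 0, 2}; Q'(y) = 2y + 8 vanishes at y ∈ {-4}.
Local minima of P (where P''>0): P(-2)=-16, P(2)=-16. Local minima of Q: Q(-4)=-16.
So the global minimum of F is P(-2) + Q(-4) + 5 = -16 − 16 + 5 = -27, attained at (-2, -4).

-27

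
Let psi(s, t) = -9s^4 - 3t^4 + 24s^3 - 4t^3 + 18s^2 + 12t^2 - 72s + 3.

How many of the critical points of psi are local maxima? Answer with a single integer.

psi separates as a function of s plus a function of t, so ∇psi=0 decouples.
∂psi/∂s = -36(s - 2)(s - 1)(s + 1) = 0 at s ∈ {-1, 1, 2}; ∂psi/∂t = -12t(t - 1)(t + 2) = 0 at t ∈ {-2, 0, 1}.
The Hessian is diagonal: diag(psi_ss, psi_tt). Second derivatives: psi_ss(-1)=-216, psi_ss(1)=72, psi_ss(2)=-108; psi_tt(-2)=-72, psi_tt(0)=24, psi_tt(1)=-36.
Local maxima occur where both diagonal entries negative: (-1, -2), (-1, 1), (2, -2), (2, 1). Count: 4.

4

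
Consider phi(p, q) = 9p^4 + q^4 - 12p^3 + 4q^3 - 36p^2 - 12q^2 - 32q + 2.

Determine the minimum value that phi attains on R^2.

-158

phi(p,q) separates as A(p) + B(q) + 2, so its minimum is min A + min B + 2.
A'(p) = 36p(p - 2)(p + 1) vanishes at p ∈ {-1, 0, 2}; B'(q) = 4(q - 2)(q + 1)(q + 4) vanishes at q ∈ {-4, -1, 2}.
Local minima of A (where A''>0): A(-1)=-15, A(2)=-96. Local minima of B: B(-4)=-64, B(2)=-64.
So the global minimum of phi is A(2) + B(-4) + 2 = -96 − 64 + 2 = -158, attained at (2, -4).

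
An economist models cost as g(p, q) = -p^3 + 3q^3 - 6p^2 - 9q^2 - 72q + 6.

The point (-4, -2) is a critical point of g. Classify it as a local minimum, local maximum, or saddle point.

saddle point

The mixed partial ∂²g/∂p∂q is 0, so the Hessian at any point is diag(g_pp, g_qq) = diag(-6(p + 2), 18(q - 1)).
At (-4, -2): H = diag(12, -54).
The eigenvalues have opposite signs, so H is indefinite: a saddle point.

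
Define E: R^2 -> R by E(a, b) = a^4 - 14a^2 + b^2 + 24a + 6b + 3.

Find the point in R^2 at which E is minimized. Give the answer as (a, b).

E(a,b) separates as P(a) + Q(b) + 3, so its minimum is min P + min Q + 3.
P'(a) = 4(a - 2)(a - 1)(a + 3) vanishes at a ∈ {-3, 1, 2}; Q'(b) = 2b + 6 vanishes at b ∈ {-3}.
Local minima of P (where P''>0): P(-3)=-117, P(2)=8. Local minima of Q: Q(-3)=-9.
So the global minimum of E is P(-3) + Q(-3) + 3 = -117 − 9 + 3 = -123, attained at (-3, -3).

(-3, -3)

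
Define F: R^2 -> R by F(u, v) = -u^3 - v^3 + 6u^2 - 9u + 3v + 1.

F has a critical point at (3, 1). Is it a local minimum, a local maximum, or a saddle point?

The mixed partial ∂²F/∂u∂v is 0, so the Hessian at any point is diag(F_uu, F_vv) = diag(6(-u + 2), -6v).
At (3, 1): H = diag(-6, -6).
Both eigenvalues are negative, so H is negative definite: a local maximum.

local maximum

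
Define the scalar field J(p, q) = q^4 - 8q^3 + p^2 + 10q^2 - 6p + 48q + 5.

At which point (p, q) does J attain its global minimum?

(3, -1)

J(p,q) separates as A(p) + B(q) + 5, so its minimum is min A + min B + 5.
A'(p) = 2p - 6 vanishes at p ∈ {3}; B'(q) = 4(q - 4)(q - 3)(q + 1) vanishes at q ∈ {-1, 3, 4}.
Local minima of A (where A''>0): A(3)=-9. Local minima of B: B(-1)=-29, B(4)=96.
So the global minimum of J is A(3) + B(-1) + 5 = -9 − 29 + 5 = -33, attained at (3, -1).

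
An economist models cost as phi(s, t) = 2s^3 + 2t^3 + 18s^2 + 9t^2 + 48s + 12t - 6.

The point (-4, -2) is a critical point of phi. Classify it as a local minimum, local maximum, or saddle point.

The mixed partial ∂²phi/∂s∂t is 0, so the Hessian at any point is diag(phi_ss, phi_tt) = diag(12(s + 3), 6(2t + 3)).
At (-4, -2): H = diag(-12, -6).
Both eigenvalues are negative, so H is negative definite: a local maximum.

local maximum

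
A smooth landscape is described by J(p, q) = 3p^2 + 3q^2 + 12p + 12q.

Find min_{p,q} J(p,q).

-24

J(p,q) separates as A(p) + B(q), so its minimum is min A + min B.
A'(p) = 6p + 12 vanishes at p ∈ {-2}; B'(q) = 6q + 12 vanishes at q ∈ {-2}.
Local minima of A (where A''>0): A(-2)=-12. Local minima of B: B(-2)=-12.
So the global minimum of J is A(-2) + B(-2) = -12 − 12 = -24, attained at (-2, -2).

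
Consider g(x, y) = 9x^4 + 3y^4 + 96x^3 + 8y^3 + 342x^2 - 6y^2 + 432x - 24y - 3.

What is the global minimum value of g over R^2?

g(x,y) separates as P(x) + Q(y) − 3, so its minimum is min P + min Q − 3.
P'(x) = 36(x + 1)(x + 3)(x + 4) vanishes at x ∈ {-4, -3, -1}; Q'(y) = 12(y - 1)(y + 1)(y + 2) vanishes at y ∈ {-2, -1, 1}.
Local minima of P (where P''>0): P(-4)=-96, P(-1)=-177. Local minima of Q: Q(-2)=8, Q(1)=-19.
So the global minimum of g is P(-1) + Q(1) − 3 = -177 − 19 − 3 = -199, attained at (-1, 1).

-199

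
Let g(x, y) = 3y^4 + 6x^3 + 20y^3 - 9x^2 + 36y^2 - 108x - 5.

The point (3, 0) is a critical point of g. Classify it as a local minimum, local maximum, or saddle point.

local minimum

The mixed partial ∂²g/∂x∂y is 0, so the Hessian at any point is diag(g_xx, g_yy) = diag(18(2x - 1), 12(3y^2 + 10y + 6)).
At (3, 0): H = diag(90, 72).
Both eigenvalues are positive, so H is positive definite: a local minimum.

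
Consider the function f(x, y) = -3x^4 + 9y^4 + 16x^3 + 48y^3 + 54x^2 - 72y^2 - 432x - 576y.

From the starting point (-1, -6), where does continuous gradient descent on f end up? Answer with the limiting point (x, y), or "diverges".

(3, -4)

f is separable, so gradient descent decouples: x follows -∂f/∂x, y follows -∂f/∂y.
∂f/∂x = -12(x - 4)(x - 3)(x + 3); at x=-1 this is -480, so x increases.
∂f/∂y = 36(y - 2)(y + 2)(y + 4); at y=-6 this is -2304, so y increases.
x converges to its nearest critical value 3 (a local min of the x-part); y converges to -4. The iterate converges to (3, -4).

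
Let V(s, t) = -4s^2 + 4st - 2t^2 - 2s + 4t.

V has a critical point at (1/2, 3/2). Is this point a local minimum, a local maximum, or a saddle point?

The Hessian of V is constant: H = [[-8, 4], [4, -4]].
det(H) = (-8)·(-4) − 4² = 16.
det(H) > 0 and tr(H) = -12 < 0, so H is negative definite and the point is a local maximum.

local maximum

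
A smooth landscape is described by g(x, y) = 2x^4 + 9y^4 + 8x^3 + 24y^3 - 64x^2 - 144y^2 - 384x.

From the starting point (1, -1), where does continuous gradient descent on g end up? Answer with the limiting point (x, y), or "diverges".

g is separable, so gradient descent decouples: x follows -∂g/∂x, y follows -∂g/∂y.
∂g/∂x = 8(x - 4)(x + 3)(x + 4); at x=1 this is -480, so x increases.
∂g/∂y = 36y(y - 2)(y + 4); at y=-1 this is 324, so y decreases.
x converges to its nearest critical value 4 (a local min of the x-part); y converges to -4. The iterate converges to (4, -4).

(4, -4)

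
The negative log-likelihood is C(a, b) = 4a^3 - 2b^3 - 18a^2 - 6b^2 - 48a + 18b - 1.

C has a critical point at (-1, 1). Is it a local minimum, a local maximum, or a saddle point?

The mixed partial ∂²C/∂a∂b is 0, so the Hessian at any point is diag(C_aa, C_bb) = diag(12(2a - 3), -12(b + 1)).
At (-1, 1): H = diag(-60, -24).
Both eigenvalues are negative, so H is negative definite: a local maximum.

local maximum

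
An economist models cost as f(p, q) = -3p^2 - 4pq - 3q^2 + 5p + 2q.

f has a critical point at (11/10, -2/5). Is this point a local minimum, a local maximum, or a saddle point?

local maximum

The Hessian of f is constant: H = [[-6, -4], [-4, -6]].
det(H) = (-6)·(-6) − (-4)² = 20.
det(H) > 0 and tr(H) = -12 < 0, so H is negative definite and the point is a local maximum.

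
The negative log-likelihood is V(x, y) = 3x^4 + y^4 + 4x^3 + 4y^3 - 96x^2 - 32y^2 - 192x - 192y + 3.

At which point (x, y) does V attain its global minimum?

(4, 4)

V(x,y) separates as P(x) + Q(y) + 3, so its minimum is min P + min Q + 3.
P'(x) = 12(x - 4)(x + 1)(x + 4) vanishes at x ∈ {-4, -1, 4}; Q'(y) = 4(y - 4)(y + 3)(y + 4) vanishes at y ∈ {-4, -3, 4}.
Local minima of P (where P''>0): P(-4)=-256, P(4)=-1280. Local minima of Q: Q(-4)=256, Q(4)=-768.
So the global minimum of V is P(4) + Q(4) + 3 = -1280 − 768 + 3 = -2045, attained at (4, 4).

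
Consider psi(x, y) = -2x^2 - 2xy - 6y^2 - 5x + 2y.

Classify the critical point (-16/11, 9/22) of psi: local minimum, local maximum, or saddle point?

local maximum

The Hessian of psi is constant: H = [[-4, -2], [-2, -12]].
det(H) = (-4)·(-12) − (-2)² = 44.
det(H) > 0 and tr(H) = -16 < 0, so H is negative definite and the point is a local maximum.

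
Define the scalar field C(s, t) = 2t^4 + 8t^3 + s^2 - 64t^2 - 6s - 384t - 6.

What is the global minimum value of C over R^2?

-1551

C(s,t) separates as P(s) + Q(t) − 6, so its minimum is min P + min Q − 6.
P'(s) = 2s - 6 vanishes at s ∈ {3}; Q'(t) = 8(t - 4)(t + 3)(t + 4) vanishes at t ∈ {-4, -3, 4}.
Local minima of P (where P''>0): P(3)=-9. Local minima of Q: Q(-4)=512, Q(4)=-1536.
So the global minimum of C is P(3) + Q(4) − 6 = -9 − 1536 − 6 = -1551, attained at (3, 4).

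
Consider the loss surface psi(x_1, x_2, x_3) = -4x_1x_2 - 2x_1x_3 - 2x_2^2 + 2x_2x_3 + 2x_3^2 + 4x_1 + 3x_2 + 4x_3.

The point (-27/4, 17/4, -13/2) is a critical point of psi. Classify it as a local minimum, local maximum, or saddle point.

The Hessian is constant: H = [[0, -4, -2], [-4, -4, 2], [-2, 2, 4]].
Leading principal minors: Δ₁ = 0, Δ₂ = -16, Δ₃ = -16.
The minors fit neither the all-positive nor the alternating-sign pattern, so H is indefinite: a saddle point.

saddle point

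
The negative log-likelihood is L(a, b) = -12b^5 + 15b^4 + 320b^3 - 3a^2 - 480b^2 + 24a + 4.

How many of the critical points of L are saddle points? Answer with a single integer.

2

L separates as a function of a plus a function of b, so ∇L=0 decouples.
∂L/∂a = -6(a - 4) = 0 at a ∈ {4}; ∂L/∂b = -60b(b - 4)(b - 1)(b + 4) = 0 at b ∈ {-4, 0, 1, 4}.
The Hessian is diagonal: diag(L_aa, L_bb). Second derivatives: L_aa(4)=-6; L_bb(-4)=9600, L_bb(0)=-960, L_bb(1)=900, L_bb(4)=-5760.
Saddle points occur where the two diagonal entries have opposite signs: (4, -4), (4, 1). Count: 2.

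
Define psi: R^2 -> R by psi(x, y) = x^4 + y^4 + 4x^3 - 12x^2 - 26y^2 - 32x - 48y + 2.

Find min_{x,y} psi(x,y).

psi(x,y) separates as P(x) + Q(y) + 2, so its minimum is min P + min Q + 2.
P'(x) = 4(x - 2)(x + 1)(x + 4) vanishes at x ∈ {-4, -1, 2}; Q'(y) = 4(y - 4)(y + 1)(y + 3) vanishes at y ∈ {-3, -1, 4}.
Local minima of P (where P''>0): P(-4)=-64, P(2)=-64. Local minima of Q: Q(-3)=-9, Q(4)=-352.
So the global minimum of psi is P(-4) + Q(4) + 2 = -64 − 352 + 2 = -414, attained at (-4, 4).

-414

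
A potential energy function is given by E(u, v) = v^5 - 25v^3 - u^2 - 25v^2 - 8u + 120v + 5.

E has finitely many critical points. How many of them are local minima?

0

E separates as a function of u plus a function of v, so ∇E=0 decouples.
∂E/∂u = -2(u + 4) = 0 at u ∈ {-4}; ∂E/∂v = 5(v - 4)(v - 1)(v + 2)(v + 3) = 0 at v ∈ {-3, -2, 1, 4}.
The Hessian is diagonal: diag(E_uu, E_vv). Second derivatives: E_uu(-4)=-2; E_vv(-3)=-140, E_vv(-2)=90, E_vv(1)=-180, E_vv(4)=630.
Local minima occur where both diagonal entries positive: none. Count: 0.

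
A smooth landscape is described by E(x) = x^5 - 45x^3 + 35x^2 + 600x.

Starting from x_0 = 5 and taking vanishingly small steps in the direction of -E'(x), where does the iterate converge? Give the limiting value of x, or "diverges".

E'(x) = 5(x - 4)(x - 3)(x + 2)(x + 5), so E'(5) = 700.
Gradient descent moves in the -E' direction, i.e. x is decreasing.
The nearest critical point in that direction is x = 4, where E'' = 270 > 0 (a local minimum). The iterate converges there.

4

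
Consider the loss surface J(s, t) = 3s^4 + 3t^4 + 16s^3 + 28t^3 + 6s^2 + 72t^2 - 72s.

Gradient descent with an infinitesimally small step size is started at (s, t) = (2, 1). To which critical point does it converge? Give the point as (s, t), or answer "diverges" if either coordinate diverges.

J is separable, so gradient descent decouples: s follows -∂J/∂s, t follows -∂J/∂t.
∂J/∂s = 12(s - 1)(s + 2)(s + 3); at s=2 this is 240, so s decreases.
∂J/∂t = 12t(t + 3)(t + 4); at t=1 this is 240, so t decreases.
s converges to its nearest critical value 1 (a local min of the s-part); t converges to 0. The iterate converges to (1, 0).

(1, 0)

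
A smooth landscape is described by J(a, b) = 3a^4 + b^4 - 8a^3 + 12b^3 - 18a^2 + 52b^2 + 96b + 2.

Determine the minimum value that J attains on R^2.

J(a,b) separates as P(a) + Q(b) + 2, so its minimum is min P + min Q + 2.
P'(a) = 12a(a - 3)(a + 1) vanishes at a ∈ {-1, 0, 3}; Q'(b) = 4(b + 2)(b + 3)(b + 4) vanishes at b ∈ {-4, -3, -2}.
Local minima of P (where P''>0): P(-1)=-7, P(3)=-135. Local minima of Q: Q(-4)=-64, Q(-2)=-64.
So the global minimum of J is P(3) + Q(-4) + 2 = -135 − 64 + 2 = -197, attained at (3, -4).

-197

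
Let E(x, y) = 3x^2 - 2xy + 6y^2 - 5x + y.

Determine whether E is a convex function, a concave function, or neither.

E is quadratic, so its Hessian is the constant matrix H = [[6, -2], [-2, 12]].
det(H) = 68, tr(H) = 18.
det(H) > 0 and tr(H) > 0, so H is positive definite everywhere: convex.

convex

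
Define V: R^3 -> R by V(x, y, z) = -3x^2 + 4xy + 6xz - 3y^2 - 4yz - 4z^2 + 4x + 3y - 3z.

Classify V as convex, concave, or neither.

V is quadratic, so its Hessian is the constant matrix H = [[-6, 4, 6], [4, -6, -4], [6, -4, -8]].
Leading principal minors: -6, 20, -40.
Signs alternate −, +, − ⇒ H ≺ 0 ⇒ concave.

concave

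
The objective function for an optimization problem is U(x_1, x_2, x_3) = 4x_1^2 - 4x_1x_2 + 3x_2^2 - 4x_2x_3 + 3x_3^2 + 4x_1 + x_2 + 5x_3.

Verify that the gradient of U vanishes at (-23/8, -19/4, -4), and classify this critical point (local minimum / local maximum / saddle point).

local minimum

∇U = (8x_1 - 4x_2 + 4, -4x_1 + 6x_2 - 4x_3 + 1, -4x_2 + 6x_3 + 5); substituting (-23/8, -19/4, -4) gives ∇U = (0, 0, 0), so (-23/8, -19/4, -4) is indeed a critical point.
The Hessian is constant: H = [[8, -4, 0], [-4, 6, -4], [0, -4, 6]].
Leading principal minors: Δ₁ = 8, Δ₂ = 32, Δ₃ = 64.
All leading minors are positive, so H is positive definite: a local minimum.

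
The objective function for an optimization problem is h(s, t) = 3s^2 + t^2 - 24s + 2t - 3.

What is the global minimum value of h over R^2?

h(s,t) separates as P(s) + Q(t) − 3, so its minimum is min P + min Q − 3.
P'(s) = 6s - 24 vanishes at s ∈ {4}; Q'(t) = 2(t + 1) vanishes at t ∈ {-1}.
Local minima of P (where P''>0): P(4)=-48. Local minima of Q: Q(-1)=-1.
So the global minimum of h is P(4) + Q(-1) − 3 = -48 − 1 − 3 = -52, attained at (4, -1).

-52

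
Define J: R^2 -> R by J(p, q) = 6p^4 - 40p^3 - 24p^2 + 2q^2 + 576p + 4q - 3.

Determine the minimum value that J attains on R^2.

J(p,q) separates as A(p) + B(q) − 3, so its minimum is min A + min B − 3.
A'(p) = 24(p - 4)(p - 3)(p + 2) vanishes at p ∈ {-2, 3, 4}; B'(q) = 4q + 4 vanishes at q ∈ {-1}.
Local minima of A (where A''>0): A(-2)=-832, A(4)=896. Local minima of B: B(-1)=-2.
So the global minimum of J is A(-2) + B(-1) − 3 = -832 − 2 − 3 = -837, attained at (-2, -1).

-837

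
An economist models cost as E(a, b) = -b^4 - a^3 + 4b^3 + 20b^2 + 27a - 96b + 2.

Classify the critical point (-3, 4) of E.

saddle point

The mixed partial ∂²E/∂a∂b is 0, so the Hessian at any point is diag(E_aa, E_bb) = diag(-6a, 4(-3b^2 + 6b + 10)).
At (-3, 4): H = diag(18, -56).
The eigenvalues have opposite signs, so H is indefinite: a saddle point.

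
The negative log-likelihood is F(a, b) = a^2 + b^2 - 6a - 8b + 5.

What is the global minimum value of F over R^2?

-20

F(a,b) separates as P(a) + Q(b) + 5, so its minimum is min P + min Q + 5.
P'(a) = 2a - 6 vanishes at a ∈ {3}; Q'(b) = 2b - 8 vanishes at b ∈ {4}.
Local minima of P (where P''>0): P(3)=-9. Local minima of Q: Q(4)=-16.
So the global minimum of F is P(3) + Q(4) + 5 = -9 − 16 + 5 = -20, attained at (3, 4).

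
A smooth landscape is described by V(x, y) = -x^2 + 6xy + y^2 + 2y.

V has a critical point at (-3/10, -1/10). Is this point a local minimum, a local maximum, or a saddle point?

saddle point

The Hessian of V is constant: H = [[-2, 6], [6, 2]].
det(H) = (-2)·2 − 6² = -40.
Since det(H) < 0, H is indefinite and the critical point is a saddle point.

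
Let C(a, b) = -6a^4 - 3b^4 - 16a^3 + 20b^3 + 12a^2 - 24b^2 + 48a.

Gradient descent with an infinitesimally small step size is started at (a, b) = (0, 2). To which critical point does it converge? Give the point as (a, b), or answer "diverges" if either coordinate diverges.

(-1, 1)

C is separable, so gradient descent decouples: a follows -∂C/∂a, b follows -∂C/∂b.
∂C/∂a = -24(a - 1)(a + 1)(a + 2); at a=0 this is 48, so a decreases.
∂C/∂b = -12b(b - 4)(b - 1); at b=2 this is 48, so b decreases.
a converges to its nearest critical value -1 (a local min of the a-part); b converges to 1. The iterate converges to (-1, 1).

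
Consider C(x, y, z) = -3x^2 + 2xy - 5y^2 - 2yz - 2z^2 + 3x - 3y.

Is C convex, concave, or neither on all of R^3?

concave

C is quadratic, so its Hessian is the constant matrix H = [[-6, 2, 0], [2, -10, -2], [0, -2, -4]].
Leading principal minors: -6, 56, -200.
Signs alternate −, +, − ⇒ H ≺ 0 ⇒ concave.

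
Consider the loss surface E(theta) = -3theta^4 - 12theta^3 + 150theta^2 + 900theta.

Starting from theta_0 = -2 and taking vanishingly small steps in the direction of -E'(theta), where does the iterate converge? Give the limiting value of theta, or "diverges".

-3

E'(theta) = -12(theta - 5)(theta + 3)(theta + 5), so E'(-2) = 252.
Gradient descent moves in the -E' direction, i.e. theta is decreasing.
The nearest critical point in that direction is theta = -3, where E'' = 192 > 0 (a local minimum). The iterate converges there.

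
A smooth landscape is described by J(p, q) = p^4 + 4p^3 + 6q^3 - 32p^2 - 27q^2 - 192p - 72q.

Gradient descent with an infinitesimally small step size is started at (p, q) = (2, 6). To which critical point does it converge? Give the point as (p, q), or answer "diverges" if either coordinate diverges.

(4, 4)

J is separable, so gradient descent decouples: p follows -∂J/∂p, q follows -∂J/∂q.
∂J/∂p = 4(p - 4)(p + 3)(p + 4); at p=2 this is -240, so p increases.
∂J/∂q = 18(q - 4)(q + 1); at q=6 this is 252, so q decreases.
p converges to its nearest critical value 4 (a local min of the p-part); q converges to 4. The iterate converges to (4, 4).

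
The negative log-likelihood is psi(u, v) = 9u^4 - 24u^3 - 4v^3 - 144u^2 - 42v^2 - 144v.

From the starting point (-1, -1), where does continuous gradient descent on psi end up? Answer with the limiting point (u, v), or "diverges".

psi is separable, so gradient descent decouples: u follows -∂psi/∂u, v follows -∂psi/∂v.
∂psi/∂u = 36u(u - 4)(u + 2); at u=-1 this is 180, so u decreases.
∂psi/∂v = -12(v + 3)(v + 4); at v=-1 this is -72, so v increases.
The v-coordinate has no critical point in that direction and runs off to infinity.

diverges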